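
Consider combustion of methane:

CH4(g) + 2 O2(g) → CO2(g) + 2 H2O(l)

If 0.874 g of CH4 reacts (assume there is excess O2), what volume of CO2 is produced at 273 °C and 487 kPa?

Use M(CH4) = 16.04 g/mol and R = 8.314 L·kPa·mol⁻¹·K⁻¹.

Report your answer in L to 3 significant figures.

0.508 L

n(CH4) = 0.8740 / 16.04 = 0.05449 mol
n(CO2) = (1/1) × 0.05449 = 0.05449 mol
V = nRT/P = 0.05449 × 8.314 × 546.15 / 487 = 0.5081 L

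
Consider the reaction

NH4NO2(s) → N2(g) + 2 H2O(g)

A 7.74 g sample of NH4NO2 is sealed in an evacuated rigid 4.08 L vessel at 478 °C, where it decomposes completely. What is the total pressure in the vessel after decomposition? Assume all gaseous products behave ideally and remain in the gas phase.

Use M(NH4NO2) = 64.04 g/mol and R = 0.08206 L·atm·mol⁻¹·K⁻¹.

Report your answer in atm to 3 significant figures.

n(NH4NO2) = 7.74 / 64.04 = 0.1209 mol
n(gas produced) = (3/1) × 0.1209 = 0.3627 mol
P = nRT/V = 0.3627 × 0.08206 × 751.15 / 4.08 = 5.480 atm

5.48 atm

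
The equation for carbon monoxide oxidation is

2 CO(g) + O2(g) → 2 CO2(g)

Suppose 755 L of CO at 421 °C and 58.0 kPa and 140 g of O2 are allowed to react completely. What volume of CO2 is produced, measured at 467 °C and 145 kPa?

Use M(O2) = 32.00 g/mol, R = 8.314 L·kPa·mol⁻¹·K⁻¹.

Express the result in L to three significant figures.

322 L

n(CO) = PV/RT = (58.0 × 755) / (8.314 × 694.15) = 7.588 mol
n(O2) = 140 / 32.00 = 4.375 mol
For 7.588 mol CO, stoichiometry requires (1/2) × 7.588 = 3.794 mol O2; 4.375 mol is available, so CO is limiting.
n(CO2) = (2/2) × 7.588 = 7.588 mol
V(CO2) = nRT/P = 7.588 × 8.314 × 740.15 / 145 = 322.0 L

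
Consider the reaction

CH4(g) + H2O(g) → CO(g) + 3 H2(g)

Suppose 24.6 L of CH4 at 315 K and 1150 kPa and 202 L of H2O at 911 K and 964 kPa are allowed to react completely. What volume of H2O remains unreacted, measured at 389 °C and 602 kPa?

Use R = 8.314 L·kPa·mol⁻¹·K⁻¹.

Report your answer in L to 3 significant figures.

n(CH4) = PV/RT = (1150 × 24.6) / (8.314 × 315) = 10.80 mol
n(H2O) = PV/RT = (964 × 202) / (8.314 × 911) = 25.71 mol
For 10.80 mol CH4, stoichiometry requires (1/1) × 10.80 = 10.80 mol H2O; 25.71 mol is available, so CH4 is limiting.
n(H2O) consumed = (1/1) × 10.80 = 10.80 mol; remaining = 25.71 − 10.80 = 14.91 mol
V(H2O) = nRT/P = 14.91 × 8.314 × 662.15 / 602 = 136.3 L

136 L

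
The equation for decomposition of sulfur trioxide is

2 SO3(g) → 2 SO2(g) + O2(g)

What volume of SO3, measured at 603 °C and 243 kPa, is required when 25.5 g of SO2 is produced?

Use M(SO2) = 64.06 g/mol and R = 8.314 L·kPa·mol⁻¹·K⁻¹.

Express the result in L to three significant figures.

n(SO2) = 25.50 / 64.06 = 0.3981 mol
n(SO3) = (2/2) × 0.3981 = 0.3981 mol
V = nRT/P = 0.3981 × 8.314 × 876.15 / 243 = 11.93 L

11.9 L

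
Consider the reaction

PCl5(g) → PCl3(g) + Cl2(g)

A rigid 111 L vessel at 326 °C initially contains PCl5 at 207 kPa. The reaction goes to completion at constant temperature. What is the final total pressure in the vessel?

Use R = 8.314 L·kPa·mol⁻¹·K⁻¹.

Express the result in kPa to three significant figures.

At constant T and V, P ∝ n(gas): 1 mol gas → 2 mol gas.
P_final = (2/1) × 207 = 414.0 kPa

414 kPa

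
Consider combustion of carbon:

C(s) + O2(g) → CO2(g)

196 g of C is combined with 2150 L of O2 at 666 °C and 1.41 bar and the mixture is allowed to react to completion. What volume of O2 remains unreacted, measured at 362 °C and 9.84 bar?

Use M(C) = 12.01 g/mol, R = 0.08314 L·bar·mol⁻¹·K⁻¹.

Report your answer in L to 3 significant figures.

121 L

n(C) = 196 / 12.01 = 16.32 mol
n(O2) = PV/RT = (1.41 × 2150) / (0.08314 × 939.15) = 38.83 mol
For 16.32 mol C, stoichiometry requires (1/1) × 16.32 = 16.32 mol O2; 38.83 mol is available, so C is limiting.
n(O2) consumed = (1/1) × 16.32 = 16.32 mol; remaining = 38.83 − 16.32 = 22.51 mol
V(O2) = nRT/P = 22.51 × 0.08314 × 635.15 / 9.84 = 120.8 L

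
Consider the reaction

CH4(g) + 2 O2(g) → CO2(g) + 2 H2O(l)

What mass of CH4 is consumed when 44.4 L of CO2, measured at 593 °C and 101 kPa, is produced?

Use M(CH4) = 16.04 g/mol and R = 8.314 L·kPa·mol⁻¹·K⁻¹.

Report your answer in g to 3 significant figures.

9.99 g

n(CO2) = PV/RT = (101 × 44.4) / (8.314 × 866.15) = 0.6227 mol
n(CH4) = (1/1) × 0.6227 = 0.6227 mol
m(CH4) = 0.6227 × 16.04 = 9.988 g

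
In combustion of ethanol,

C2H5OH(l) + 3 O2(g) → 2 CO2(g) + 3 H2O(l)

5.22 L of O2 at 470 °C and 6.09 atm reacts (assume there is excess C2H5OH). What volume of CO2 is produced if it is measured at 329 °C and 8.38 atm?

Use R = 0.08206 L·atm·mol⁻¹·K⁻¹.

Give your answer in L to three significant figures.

n(O2) = PV/RT = (6.09 × 5.22) / (0.08206 × 743.15) = 0.5213 mol
n(CO2) = (2/3) × 0.5213 = 0.3475 mol
V = nRT/P = 0.3475 × 0.08206 × 602.15 / 8.38 = 2.049 L

2.05 L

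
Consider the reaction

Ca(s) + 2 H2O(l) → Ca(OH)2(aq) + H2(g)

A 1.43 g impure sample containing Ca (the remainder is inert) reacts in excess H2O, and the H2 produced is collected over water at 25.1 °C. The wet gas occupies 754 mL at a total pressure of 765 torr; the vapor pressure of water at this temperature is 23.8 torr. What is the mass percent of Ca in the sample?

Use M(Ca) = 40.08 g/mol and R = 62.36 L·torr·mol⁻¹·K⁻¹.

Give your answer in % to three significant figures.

84.2 %

P(H2) = 765 − 23.8 = 741.2 torr
n(H2) = PV/RT = (741.2 × 0.7540) / (62.36 × 298.25) = 0.03005 mol
n(Ca) = (1/1) × 0.03005 = 0.03005 mol
m(Ca) = 0.03005 × 40.08 = 1.204 g
%Ca = 1.204 / 1.43 × 100 = 84.20%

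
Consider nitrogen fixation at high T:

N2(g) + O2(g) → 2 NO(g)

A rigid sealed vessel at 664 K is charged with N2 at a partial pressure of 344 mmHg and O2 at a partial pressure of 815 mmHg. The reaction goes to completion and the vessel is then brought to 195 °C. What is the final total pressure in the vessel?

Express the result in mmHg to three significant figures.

Because the vessel is rigid and T is held at 664 K, work the stoichiometry in partial pressures (P_i = n_iRT/V).
P(O2) required for 344 mmHg of N2 = (1/1) × 344 = 344.0 mmHg; available 815 mmHg, so N2 is limiting.
P(O2) remaining = 815 − (1/1) × 344 = 471.0 mmHg
P(gaseous products) = (2)/1 × 344 = 688.0 mmHg
P_total at 664 K = 471.0 + 688.0 = 1159 mmHg
Scaling to 195 °C: P = 1159 × 468.15/664 = 817.1 mmHg

817 mmHg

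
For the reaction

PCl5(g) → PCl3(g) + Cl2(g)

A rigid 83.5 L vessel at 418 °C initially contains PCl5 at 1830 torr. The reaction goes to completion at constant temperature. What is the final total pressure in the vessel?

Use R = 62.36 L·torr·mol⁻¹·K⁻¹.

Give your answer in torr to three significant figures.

3660 torr

Since T and V are fixed, P_final/P_initial = n_final/n_initial = 2/1.
P_final = (2/1) × 1830 = 3660 torr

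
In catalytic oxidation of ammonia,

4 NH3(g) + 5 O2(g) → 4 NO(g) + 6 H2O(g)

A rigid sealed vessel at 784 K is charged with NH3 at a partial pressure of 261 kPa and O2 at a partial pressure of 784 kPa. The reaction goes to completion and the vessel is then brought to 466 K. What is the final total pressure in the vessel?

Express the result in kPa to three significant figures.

660 kPa

At constant V, partial pressures at 784 K are proportional to moles, so apply stoichiometry directly to pressures.
P(O2) required for 261 kPa of NH3 = (5/4) × 261 = 326.2 kPa; available 784 kPa, so NH3 is limiting.
P(O2) remaining = 784 − (5/4) × 261 = 457.8 kPa
P(gaseous products) = (4+6)/4 × 261 = 652.5 kPa
P_total at 784 K = 457.8 + 652.5 = 1110 kPa
Scaling to 466 K: P = 1110 × 466/784 = 659.8 kPa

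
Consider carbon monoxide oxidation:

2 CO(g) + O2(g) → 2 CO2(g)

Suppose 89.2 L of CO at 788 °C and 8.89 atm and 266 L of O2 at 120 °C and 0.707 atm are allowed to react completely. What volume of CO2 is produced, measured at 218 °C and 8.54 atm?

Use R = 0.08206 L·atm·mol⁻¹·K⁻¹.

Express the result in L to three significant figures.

43.0 L

n(CO) = PV/RT = (8.89 × 89.2) / (0.08206 × 1061.15) = 9.107 mol
n(O2) = PV/RT = (0.707 × 266) / (0.08206 × 393.15) = 5.829 mol
For 9.107 mol CO, stoichiometry requires (1/2) × 9.107 = 4.553 mol O2; 5.829 mol is available, so CO is limiting.
n(CO2) = (2/2) × 9.107 = 9.107 mol
V(CO2) = nRT/P = 9.107 × 0.08206 × 491.15 / 8.54 = 42.98 L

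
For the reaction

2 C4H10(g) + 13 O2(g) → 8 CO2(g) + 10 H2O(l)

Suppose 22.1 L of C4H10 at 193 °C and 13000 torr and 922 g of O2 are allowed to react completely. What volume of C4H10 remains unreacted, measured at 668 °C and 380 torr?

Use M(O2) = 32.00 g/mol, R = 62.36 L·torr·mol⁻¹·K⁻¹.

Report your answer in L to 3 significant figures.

842 L

n(C4H10) = PV/RT = (13000 × 22.1) / (62.36 × 466.15) = 9.883 mol
n(O2) = 922 / 32.00 = 28.81 mol
For 9.883 mol C4H10, stoichiometry requires (13/2) × 9.883 = 64.24 mol O2; 28.81 mol is available, so O2 is limiting.
n(C4H10) consumed = (2/13) × 28.81 = 4.432 mol; remaining = 9.883 − 4.432 = 5.451 mol
V(C4H10) = nRT/P = 5.451 × 62.36 × 941.15 / 380 = 841.9 L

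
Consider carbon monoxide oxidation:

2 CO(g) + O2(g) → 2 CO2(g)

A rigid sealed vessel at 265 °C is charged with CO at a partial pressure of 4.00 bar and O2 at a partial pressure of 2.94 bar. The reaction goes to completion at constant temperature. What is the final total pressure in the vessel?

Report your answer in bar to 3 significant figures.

At constant V, partial pressures at 265 °C are proportional to moles, so apply stoichiometry directly to pressures.
P(O2) required for 4.00 bar of CO = (1/2) × 4.00 = 2.000 bar; available 2.94 bar, so CO is limiting.
P(O2) remaining = 2.94 − (1/2) × 4.00 = 0.9400 bar
P(gaseous products) = (2)/2 × 4.00 = 4.000 bar
P_total at 265 °C = 0.9400 + 4.000 = 4.940 bar

4.94 bar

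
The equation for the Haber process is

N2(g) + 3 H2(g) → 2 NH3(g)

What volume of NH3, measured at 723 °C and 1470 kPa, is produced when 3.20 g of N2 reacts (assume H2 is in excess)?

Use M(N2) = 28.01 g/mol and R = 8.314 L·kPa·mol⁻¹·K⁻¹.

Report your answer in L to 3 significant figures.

1.29 L

n(N2) = 3.200 / 28.01 = 0.1142 mol
n(NH3) = (2/1) × 0.1142 = 0.2284 mol
V = nRT/P = 0.2284 × 8.314 × 996.15 / 1470 = 1.287 L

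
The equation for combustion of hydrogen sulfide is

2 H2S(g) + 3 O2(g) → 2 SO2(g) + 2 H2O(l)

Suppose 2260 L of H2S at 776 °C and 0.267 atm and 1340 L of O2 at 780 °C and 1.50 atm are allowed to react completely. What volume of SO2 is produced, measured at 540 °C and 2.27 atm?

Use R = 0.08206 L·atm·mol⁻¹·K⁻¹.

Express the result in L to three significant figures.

n(H2S) = PV/RT = (0.267 × 2260) / (0.08206 × 1049.15) = 7.009 mol
n(O2) = PV/RT = (1.50 × 1340) / (0.08206 × 1053.15) = 23.26 mol
For 7.009 mol H2S, stoichiometry requires (3/2) × 7.009 = 10.51 mol O2; 23.26 mol is available, so H2S is limiting.
n(SO2) = (2/2) × 7.009 = 7.009 mol
V(SO2) = nRT/P = 7.009 × 0.08206 × 813.15 / 2.27 = 206.0 L

206 L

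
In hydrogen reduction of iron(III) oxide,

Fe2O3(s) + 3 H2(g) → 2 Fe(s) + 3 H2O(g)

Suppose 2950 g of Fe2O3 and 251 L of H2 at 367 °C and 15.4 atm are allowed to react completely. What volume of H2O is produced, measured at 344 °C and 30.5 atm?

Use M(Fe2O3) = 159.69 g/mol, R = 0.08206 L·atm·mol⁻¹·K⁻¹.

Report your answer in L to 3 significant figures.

n(Fe2O3) = 2950 / 159.69 = 18.47 mol
n(H2) = PV/RT = (15.4 × 251) / (0.08206 × 640.15) = 73.58 mol
For 18.47 mol Fe2O3, stoichiometry requires (3/1) × 18.47 = 55.41 mol H2; 73.58 mol is available, so Fe2O3 is limiting.
n(H2O) = (3/1) × 18.47 = 55.41 mol
V(H2O) = nRT/P = 55.41 × 0.08206 × 617.15 / 30.5 = 92.00 L

92.0 L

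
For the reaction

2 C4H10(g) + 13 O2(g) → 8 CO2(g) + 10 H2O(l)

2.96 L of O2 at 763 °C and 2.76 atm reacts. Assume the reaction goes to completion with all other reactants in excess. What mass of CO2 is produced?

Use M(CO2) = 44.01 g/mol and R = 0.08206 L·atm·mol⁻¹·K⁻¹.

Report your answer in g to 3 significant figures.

n(O2) = PV/RT = (2.76 × 2.96) / (0.08206 × 1036.15) = 0.09608 mol
n(CO2) = (8/13) × 0.09608 = 0.05913 mol
m(CO2) = 0.05913 × 44.01 = 2.602 g

2.60 g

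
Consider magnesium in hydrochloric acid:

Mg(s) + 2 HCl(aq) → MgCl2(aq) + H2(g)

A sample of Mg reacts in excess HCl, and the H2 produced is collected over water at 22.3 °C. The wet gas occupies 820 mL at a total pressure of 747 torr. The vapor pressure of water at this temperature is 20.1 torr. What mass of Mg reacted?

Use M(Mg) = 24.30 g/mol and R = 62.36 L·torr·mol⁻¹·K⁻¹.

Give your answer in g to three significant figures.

P(H2) = 747 − 20.1 = 726.9 torr
n(H2) = PV/RT = (726.9 × 0.8200) / (62.36 × 295.45) = 0.03235 mol
n(Mg) = (1/1) × 0.03235 = 0.03235 mol
m(Mg) = 0.03235 × 24.30 = 0.7861 g

0.786 g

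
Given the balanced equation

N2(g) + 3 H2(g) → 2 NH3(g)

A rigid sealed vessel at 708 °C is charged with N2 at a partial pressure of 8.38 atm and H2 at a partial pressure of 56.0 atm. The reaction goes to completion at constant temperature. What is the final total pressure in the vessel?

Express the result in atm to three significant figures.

At constant V, partial pressures at 708 °C are proportional to moles, so apply stoichiometry directly to pressures.
P(H2) required for 8.38 atm of N2 = (3/1) × 8.38 = 25.14 atm; available 56.0 atm, so N2 is limiting.
P(H2) remaining = 56.0 − (3/1) × 8.38 = 30.86 atm
P(gaseous products) = (2)/1 × 8.38 = 16.76 atm
P_total at 708 °C = 30.86 + 16.76 = 47.62 atm

47.6 atm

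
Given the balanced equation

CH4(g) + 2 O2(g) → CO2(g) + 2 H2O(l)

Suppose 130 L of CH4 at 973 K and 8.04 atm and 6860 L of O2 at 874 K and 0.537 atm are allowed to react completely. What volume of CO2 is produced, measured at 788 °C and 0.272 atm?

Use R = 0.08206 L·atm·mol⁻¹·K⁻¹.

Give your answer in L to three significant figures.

n(CH4) = PV/RT = (8.04 × 130) / (0.08206 × 973) = 13.09 mol
n(O2) = PV/RT = (0.537 × 6860) / (0.08206 × 874) = 51.36 mol
For 13.09 mol CH4, stoichiometry requires (2/1) × 13.09 = 26.18 mol O2; 51.36 mol is available, so CH4 is limiting.
n(CO2) = (1/1) × 13.09 = 13.09 mol
V(CO2) = nRT/P = 13.09 × 0.08206 × 1061.15 / 0.272 = 4191 L

4190 L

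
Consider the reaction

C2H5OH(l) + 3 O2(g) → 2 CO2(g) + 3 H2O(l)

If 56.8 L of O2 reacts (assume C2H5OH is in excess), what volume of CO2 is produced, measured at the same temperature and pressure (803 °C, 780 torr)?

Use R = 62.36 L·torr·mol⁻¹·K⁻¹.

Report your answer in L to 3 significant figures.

At constant T and P, gas volumes are in the mole ratio: V(CO2) = (2/3) × 56.8 = 37.87 L

37.9 L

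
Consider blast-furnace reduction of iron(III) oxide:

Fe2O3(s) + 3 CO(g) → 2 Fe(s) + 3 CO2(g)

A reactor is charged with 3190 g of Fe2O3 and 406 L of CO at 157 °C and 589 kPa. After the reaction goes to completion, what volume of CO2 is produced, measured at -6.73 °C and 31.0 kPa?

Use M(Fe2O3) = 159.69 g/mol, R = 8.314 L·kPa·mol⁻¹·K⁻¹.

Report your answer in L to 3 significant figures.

4280 L

n(Fe2O3) = 3190 / 159.69 = 19.98 mol
n(CO) = PV/RT = (589 × 406) / (8.314 × 430.15) = 66.87 mol
For 19.98 mol Fe2O3, stoichiometry requires (3/1) × 19.98 = 59.94 mol CO; 66.87 mol is available, so Fe2O3 is limiting.
n(CO2) = (3/1) × 19.98 = 59.94 mol
V(CO2) = nRT/P = 59.94 × 8.314 × 266.42 / 31.0 = 4283 L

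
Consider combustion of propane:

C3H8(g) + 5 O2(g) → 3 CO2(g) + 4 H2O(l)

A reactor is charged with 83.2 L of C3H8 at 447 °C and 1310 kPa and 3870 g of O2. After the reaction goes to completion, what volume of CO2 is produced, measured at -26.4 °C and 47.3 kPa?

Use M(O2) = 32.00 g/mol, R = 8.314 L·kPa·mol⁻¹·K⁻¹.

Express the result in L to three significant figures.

n(C3H8) = PV/RT = (1310 × 83.2) / (8.314 × 720.15) = 18.20 mol
n(O2) = 3870 / 32.00 = 120.9 mol
For 18.20 mol C3H8, stoichiometry requires (5/1) × 18.20 = 91.00 mol O2; 120.9 mol is available, so C3H8 is limiting.
n(CO2) = (3/1) × 18.20 = 54.60 mol
V(CO2) = nRT/P = 54.60 × 8.314 × 246.75 / 47.3 = 2368 L

2370 L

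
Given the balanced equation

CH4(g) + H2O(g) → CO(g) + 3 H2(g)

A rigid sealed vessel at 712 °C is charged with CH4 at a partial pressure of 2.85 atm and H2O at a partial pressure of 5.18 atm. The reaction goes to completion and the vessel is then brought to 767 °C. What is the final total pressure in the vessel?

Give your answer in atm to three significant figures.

With V and T fixed, P_i ∝ n_i, so the mole ratios apply directly to partial pressures at 712 °C.
P(H2O) required for 2.85 atm of CH4 = (1/1) × 2.85 = 2.850 atm; available 5.18 atm, so CH4 is limiting.
P(H2O) remaining = 5.18 − (1/1) × 2.85 = 2.330 atm
P(gaseous products) = (1+3)/1 × 2.85 = 11.40 atm
P_total at 712 °C = 2.330 + 11.40 = 13.73 atm
Scaling to 767 °C: P = 13.73 × 1040.15/985.15 = 14.50 atm

14.5 atm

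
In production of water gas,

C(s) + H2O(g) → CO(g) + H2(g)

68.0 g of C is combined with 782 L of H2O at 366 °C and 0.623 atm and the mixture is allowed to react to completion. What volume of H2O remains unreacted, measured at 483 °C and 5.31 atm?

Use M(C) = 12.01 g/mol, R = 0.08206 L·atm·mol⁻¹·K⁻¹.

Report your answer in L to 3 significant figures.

42.4 L

n(C) = 68.0 / 12.01 = 5.662 mol
n(H2O) = PV/RT = (0.623 × 782) / (0.08206 × 639.15) = 9.289 mol
For 5.662 mol C, stoichiometry requires (1/1) × 5.662 = 5.662 mol H2O; 9.289 mol is available, so C is limiting.
n(H2O) consumed = (1/1) × 5.662 = 5.662 mol; remaining = 9.289 − 5.662 = 3.627 mol
V(H2O) = nRT/P = 3.627 × 0.08206 × 756.15 / 5.31 = 42.38 L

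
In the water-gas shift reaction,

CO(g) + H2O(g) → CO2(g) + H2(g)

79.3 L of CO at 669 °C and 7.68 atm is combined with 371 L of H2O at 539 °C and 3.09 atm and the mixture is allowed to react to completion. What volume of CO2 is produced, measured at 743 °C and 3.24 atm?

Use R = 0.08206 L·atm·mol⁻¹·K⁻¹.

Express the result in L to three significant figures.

n(CO) = PV/RT = (7.68 × 79.3) / (0.08206 × 942.15) = 7.877 mol
n(H2O) = PV/RT = (3.09 × 371) / (0.08206 × 812.15) = 17.20 mol
For 7.877 mol CO, stoichiometry requires (1/1) × 7.877 = 7.877 mol H2O; 17.20 mol is available, so CO is limiting.
n(CO2) = (1/1) × 7.877 = 7.877 mol
V(CO2) = nRT/P = 7.877 × 0.08206 × 1016.15 / 3.24 = 202.7 L

203 L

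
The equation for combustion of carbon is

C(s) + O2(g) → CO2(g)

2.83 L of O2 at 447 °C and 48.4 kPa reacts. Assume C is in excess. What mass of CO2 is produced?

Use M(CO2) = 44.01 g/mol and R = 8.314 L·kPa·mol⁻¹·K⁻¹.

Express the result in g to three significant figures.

1.01 g

n(O2) = PV/RT = (48.4 × 2.83) / (8.314 × 720.15) = 0.02288 mol
n(CO2) = (1/1) × 0.02288 = 0.02288 mol
m(CO2) = 0.02288 × 44.01 = 1.007 g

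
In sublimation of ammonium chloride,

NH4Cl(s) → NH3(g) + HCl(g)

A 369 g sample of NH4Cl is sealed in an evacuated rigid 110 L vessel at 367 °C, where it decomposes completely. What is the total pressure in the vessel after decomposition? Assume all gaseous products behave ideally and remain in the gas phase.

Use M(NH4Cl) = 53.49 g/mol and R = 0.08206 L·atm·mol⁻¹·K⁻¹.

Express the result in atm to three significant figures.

6.59 atm

n(NH4Cl) = 369 / 53.49 = 6.898 mol
n(gas produced) = (2/1) × 6.898 = 13.80 mol
P = nRT/V = 13.80 × 0.08206 × 640.15 / 110 = 6.590 atm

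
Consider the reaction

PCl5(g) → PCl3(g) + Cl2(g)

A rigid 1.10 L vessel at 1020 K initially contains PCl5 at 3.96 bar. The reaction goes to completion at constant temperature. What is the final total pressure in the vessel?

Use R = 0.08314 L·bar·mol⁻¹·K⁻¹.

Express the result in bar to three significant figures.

7.92 bar

Since T and V are fixed, P_final/P_initial = n_final/n_initial = 2/1.
P_final = (2/1) × 3.96 = 7.920 bar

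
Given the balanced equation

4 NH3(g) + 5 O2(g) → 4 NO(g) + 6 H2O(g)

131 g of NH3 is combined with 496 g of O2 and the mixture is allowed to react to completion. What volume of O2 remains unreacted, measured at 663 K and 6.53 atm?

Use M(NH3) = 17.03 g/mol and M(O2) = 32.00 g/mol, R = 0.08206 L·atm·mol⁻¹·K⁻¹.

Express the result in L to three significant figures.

n(NH3) = 131 / 17.03 = 7.692 mol
n(O2) = 496 / 32.00 = 15.50 mol
For 7.692 mol NH3, stoichiometry requires (5/4) × 7.692 = 9.615 mol O2; 15.50 mol is available, so NH3 is limiting.
n(O2) consumed = (5/4) × 7.692 = 9.615 mol; remaining = 15.50 − 9.615 = 5.885 mol
V(O2) = nRT/P = 5.885 × 0.08206 × 663 / 6.53 = 49.03 L

49.0 L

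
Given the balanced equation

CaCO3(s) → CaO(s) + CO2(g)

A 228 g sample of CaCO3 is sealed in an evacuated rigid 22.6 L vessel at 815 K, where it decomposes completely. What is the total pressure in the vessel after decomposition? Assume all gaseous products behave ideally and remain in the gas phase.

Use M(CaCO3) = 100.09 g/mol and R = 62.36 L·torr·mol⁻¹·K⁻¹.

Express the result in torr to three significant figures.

5120 torr

n(CaCO3) = 228 / 100.09 = 2.278 mol
n(gas produced) = (1/1) × 2.278 = 2.278 mol
P = nRT/V = 2.278 × 62.36 × 815 / 22.6 = 5123 torr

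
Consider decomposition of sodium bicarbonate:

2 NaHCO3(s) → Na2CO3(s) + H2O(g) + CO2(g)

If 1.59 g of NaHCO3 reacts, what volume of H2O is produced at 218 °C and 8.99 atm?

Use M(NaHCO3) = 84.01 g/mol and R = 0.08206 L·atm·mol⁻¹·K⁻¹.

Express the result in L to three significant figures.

n(NaHCO3) = 1.590 / 84.01 = 0.01893 mol
n(H2O) = (1/2) × 0.01893 = 0.009465 mol
V = nRT/P = 0.009465 × 0.08206 × 491.15 / 8.99 = 0.04243 L

0.0424 L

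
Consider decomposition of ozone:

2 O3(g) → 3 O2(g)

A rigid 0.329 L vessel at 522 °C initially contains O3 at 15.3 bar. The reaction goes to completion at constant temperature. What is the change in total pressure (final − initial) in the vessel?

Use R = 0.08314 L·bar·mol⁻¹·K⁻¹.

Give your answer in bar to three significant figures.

7.65 bar

Since T and V are fixed, P_final/P_initial = n_final/n_initial = 3/2.
P_final = (3/2) × 15.3 = 22.95 bar; ΔP = 22.95 − 15.3 = 7.650 bar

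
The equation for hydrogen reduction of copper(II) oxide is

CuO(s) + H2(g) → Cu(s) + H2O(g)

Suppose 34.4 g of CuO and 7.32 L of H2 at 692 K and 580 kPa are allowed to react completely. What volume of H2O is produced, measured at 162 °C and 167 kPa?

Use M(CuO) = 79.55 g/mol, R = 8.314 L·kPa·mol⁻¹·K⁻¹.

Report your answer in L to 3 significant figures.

n(CuO) = 34.4 / 79.55 = 0.4324 mol
n(H2) = PV/RT = (580 × 7.32) / (8.314 × 692) = 0.7379 mol
For 0.4324 mol CuO, stoichiometry requires (1/1) × 0.4324 = 0.4324 mol H2; 0.7379 mol is available, so CuO is limiting.
n(H2O) = (1/1) × 0.4324 = 0.4324 mol
V(H2O) = nRT/P = 0.4324 × 8.314 × 435.15 / 167 = 9.367 L

9.37 L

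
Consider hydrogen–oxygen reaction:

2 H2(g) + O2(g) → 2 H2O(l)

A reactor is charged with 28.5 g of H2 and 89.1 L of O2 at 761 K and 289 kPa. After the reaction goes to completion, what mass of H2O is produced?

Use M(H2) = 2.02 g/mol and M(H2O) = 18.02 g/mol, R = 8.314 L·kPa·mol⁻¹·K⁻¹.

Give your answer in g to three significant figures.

147 g

n(H2) = 28.5 / 2.02 = 14.11 mol
n(O2) = PV/RT = (289 × 89.1) / (8.314 × 761) = 4.070 mol
For 14.11 mol H2, stoichiometry requires (1/2) × 14.11 = 7.055 mol O2; 4.070 mol is available, so O2 is limiting.
n(H2O) = (2/1) × 4.070 = 8.140 mol
m(H2O) = 8.140 × 18.02 = 146.7 g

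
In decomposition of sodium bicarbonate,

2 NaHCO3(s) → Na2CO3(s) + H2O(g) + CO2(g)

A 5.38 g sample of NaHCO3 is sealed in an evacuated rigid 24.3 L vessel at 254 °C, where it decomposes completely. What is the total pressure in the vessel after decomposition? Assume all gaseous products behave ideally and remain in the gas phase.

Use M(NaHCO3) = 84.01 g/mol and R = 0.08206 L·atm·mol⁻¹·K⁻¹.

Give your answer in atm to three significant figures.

n(NaHCO3) = 5.38 / 84.01 = 0.06404 mol
n(gas produced) = (2/2) × 0.06404 = 0.06404 mol
P = nRT/V = 0.06404 × 0.08206 × 527.15 / 24.3 = 0.1140 atm

0.114 atm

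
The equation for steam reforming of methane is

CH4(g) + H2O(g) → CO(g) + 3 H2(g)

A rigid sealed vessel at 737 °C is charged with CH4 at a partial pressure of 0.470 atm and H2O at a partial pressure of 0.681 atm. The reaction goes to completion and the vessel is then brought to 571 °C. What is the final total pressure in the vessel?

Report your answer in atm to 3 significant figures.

Because the vessel is rigid and T is held at 737 °C, work the stoichiometry in partial pressures (P_i = n_iRT/V).
P(H2O) required for 0.470 atm of CH4 = (1/1) × 0.470 = 0.4700 atm; available 0.681 atm, so CH4 is limiting.
P(H2O) remaining = 0.681 − (1/1) × 0.470 = 0.2110 atm
P(gaseous products) = (1+3)/1 × 0.470 = 1.880 atm
P_total at 737 °C = 0.2110 + 1.880 = 2.091 atm
Scaling to 571 °C: P = 2.091 × 844.15/1010.15 = 1.747 atm

1.75 atm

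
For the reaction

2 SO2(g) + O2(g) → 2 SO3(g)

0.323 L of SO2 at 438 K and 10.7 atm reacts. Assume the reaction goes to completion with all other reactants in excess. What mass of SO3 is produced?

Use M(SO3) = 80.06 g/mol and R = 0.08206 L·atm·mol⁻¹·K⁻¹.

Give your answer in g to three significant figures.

7.70 g

n(SO2) = PV/RT = (10.7 × 0.323) / (0.08206 × 438) = 0.09616 mol
n(SO3) = (2/2) × 0.09616 = 0.09616 mol
m(SO3) = 0.09616 × 80.06 = 7.699 g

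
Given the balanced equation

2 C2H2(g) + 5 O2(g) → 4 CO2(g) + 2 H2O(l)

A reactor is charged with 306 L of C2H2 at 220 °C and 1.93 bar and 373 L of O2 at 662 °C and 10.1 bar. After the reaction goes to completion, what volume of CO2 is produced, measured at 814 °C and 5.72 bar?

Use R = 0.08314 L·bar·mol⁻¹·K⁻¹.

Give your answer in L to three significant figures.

455 L

n(C2H2) = PV/RT = (1.93 × 306) / (0.08314 × 493.15) = 14.40 mol
n(O2) = PV/RT = (10.1 × 373) / (0.08314 × 935.15) = 48.46 mol
For 14.40 mol C2H2, stoichiometry requires (5/2) × 14.40 = 36.00 mol O2; 48.46 mol is available, so C2H2 is limiting.
n(CO2) = (4/2) × 14.40 = 28.80 mol
V(CO2) = nRT/P = 28.80 × 0.08314 × 1087.15 / 5.72 = 455.1 L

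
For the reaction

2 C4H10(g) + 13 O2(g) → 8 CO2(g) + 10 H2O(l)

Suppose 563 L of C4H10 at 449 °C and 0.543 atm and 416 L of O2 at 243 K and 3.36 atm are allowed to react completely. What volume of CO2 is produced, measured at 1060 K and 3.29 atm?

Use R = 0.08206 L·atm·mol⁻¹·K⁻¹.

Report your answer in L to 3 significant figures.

546 L

n(C4H10) = PV/RT = (0.543 × 563) / (0.08206 × 722.15) = 5.159 mol
n(O2) = PV/RT = (3.36 × 416) / (0.08206 × 243) = 70.10 mol
For 5.159 mol C4H10, stoichiometry requires (13/2) × 5.159 = 33.53 mol O2; 70.10 mol is available, so C4H10 is limiting.
n(CO2) = (8/2) × 5.159 = 20.64 mol
V(CO2) = nRT/P = 20.64 × 0.08206 × 1060 / 3.29 = 545.7 L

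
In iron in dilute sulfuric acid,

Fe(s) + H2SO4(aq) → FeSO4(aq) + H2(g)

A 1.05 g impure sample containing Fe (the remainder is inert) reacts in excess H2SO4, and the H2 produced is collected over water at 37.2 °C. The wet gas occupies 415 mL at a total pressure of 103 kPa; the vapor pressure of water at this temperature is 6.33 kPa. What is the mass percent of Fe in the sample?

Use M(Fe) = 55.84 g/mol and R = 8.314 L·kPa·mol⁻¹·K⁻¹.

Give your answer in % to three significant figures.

82.7 %

P(H2) = 103 − 6.33 = 96.67 kPa
n(H2) = PV/RT = (96.67 × 0.4150) / (8.314 × 310.35) = 0.01555 mol
n(Fe) = (1/1) × 0.01555 = 0.01555 mol
m(Fe) = 0.01555 × 55.84 = 0.8683 g
%Fe = 0.8683 / 1.05 × 100 = 82.70%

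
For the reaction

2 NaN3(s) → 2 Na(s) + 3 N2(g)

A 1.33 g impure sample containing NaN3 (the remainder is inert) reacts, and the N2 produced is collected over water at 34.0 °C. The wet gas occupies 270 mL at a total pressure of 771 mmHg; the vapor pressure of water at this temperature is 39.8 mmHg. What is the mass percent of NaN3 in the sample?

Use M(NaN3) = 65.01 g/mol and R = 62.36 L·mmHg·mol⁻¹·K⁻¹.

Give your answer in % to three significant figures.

P(N2) = 771 − 39.8 = 731.2 mmHg
n(N2) = PV/RT = (731.2 × 0.2700) / (62.36 × 307.15) = 0.01031 mol
n(NaN3) = (2/3) × 0.01031 = 0.006873 mol
m(NaN3) = 0.006873 × 65.01 = 0.4468 g
%NaN3 = 0.4468 / 1.33 × 100 = 33.59%

33.6 %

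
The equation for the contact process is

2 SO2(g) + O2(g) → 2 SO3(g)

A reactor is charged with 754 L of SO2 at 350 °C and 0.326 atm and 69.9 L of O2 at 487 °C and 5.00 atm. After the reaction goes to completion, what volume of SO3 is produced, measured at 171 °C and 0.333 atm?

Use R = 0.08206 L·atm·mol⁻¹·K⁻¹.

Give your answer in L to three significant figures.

n(SO2) = PV/RT = (0.326 × 754) / (0.08206 × 623.15) = 4.807 mol
n(O2) = PV/RT = (5.00 × 69.9) / (0.08206 × 760.15) = 5.603 mol
For 4.807 mol SO2, stoichiometry requires (1/2) × 4.807 = 2.404 mol O2; 5.603 mol is available, so SO2 is limiting.
n(SO3) = (2/2) × 4.807 = 4.807 mol
V(SO3) = nRT/P = 4.807 × 0.08206 × 444.15 / 0.333 = 526.1 L

526 L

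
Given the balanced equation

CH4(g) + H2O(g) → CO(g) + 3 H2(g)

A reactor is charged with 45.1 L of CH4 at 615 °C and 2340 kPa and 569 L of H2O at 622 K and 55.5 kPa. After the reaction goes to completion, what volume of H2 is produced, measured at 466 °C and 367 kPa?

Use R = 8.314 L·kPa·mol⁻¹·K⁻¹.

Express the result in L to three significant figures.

n(CH4) = PV/RT = (2340 × 45.1) / (8.314 × 888.15) = 14.29 mol
n(H2O) = PV/RT = (55.5 × 569) / (8.314 × 622) = 6.107 mol
For 14.29 mol CH4, stoichiometry requires (1/1) × 14.29 = 14.29 mol H2O; 6.107 mol is available, so H2O is limiting.
n(H2) = (3/1) × 6.107 = 18.32 mol
V(H2) = nRT/P = 18.32 × 8.314 × 739.15 / 367 = 306.8 L

307 L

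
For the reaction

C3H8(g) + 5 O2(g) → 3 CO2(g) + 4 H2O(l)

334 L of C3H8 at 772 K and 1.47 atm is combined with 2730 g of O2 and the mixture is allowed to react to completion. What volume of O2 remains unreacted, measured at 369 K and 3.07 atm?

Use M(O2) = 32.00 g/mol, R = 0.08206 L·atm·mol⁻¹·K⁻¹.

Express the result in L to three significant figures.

459 L

n(C3H8) = PV/RT = (1.47 × 334) / (0.08206 × 772) = 7.750 mol
n(O2) = 2730 / 32.00 = 85.31 mol
For 7.750 mol C3H8, stoichiometry requires (5/1) × 7.750 = 38.75 mol O2; 85.31 mol is available, so C3H8 is limiting.
n(O2) consumed = (5/1) × 7.750 = 38.75 mol; remaining = 85.31 − 38.75 = 46.56 mol
V(O2) = nRT/P = 46.56 × 0.08206 × 369 / 3.07 = 459.2 L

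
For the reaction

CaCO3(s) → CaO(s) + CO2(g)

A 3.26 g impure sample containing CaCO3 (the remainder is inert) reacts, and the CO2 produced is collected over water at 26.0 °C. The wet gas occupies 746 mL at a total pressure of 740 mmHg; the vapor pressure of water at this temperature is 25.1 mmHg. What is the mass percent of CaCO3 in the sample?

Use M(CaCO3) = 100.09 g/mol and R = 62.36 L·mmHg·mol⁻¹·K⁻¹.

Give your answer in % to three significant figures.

87.8 %

P(CO2) = 740 − 25.1 = 714.9 mmHg
n(CO2) = PV/RT = (714.9 × 0.7460) / (62.36 × 299.15) = 0.02859 mol
n(CaCO3) = (1/1) × 0.02859 = 0.02859 mol
m(CaCO3) = 0.02859 × 100.09 = 2.862 g
%CaCO3 = 2.862 / 3.26 × 100 = 87.79%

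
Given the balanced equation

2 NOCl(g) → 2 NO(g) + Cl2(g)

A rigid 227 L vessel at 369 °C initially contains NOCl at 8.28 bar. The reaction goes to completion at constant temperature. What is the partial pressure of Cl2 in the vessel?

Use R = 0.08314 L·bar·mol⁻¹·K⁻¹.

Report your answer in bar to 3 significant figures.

n(NOCl)₀ = PV/RT = (8.28 × 227) / (0.08314 × 642.15) = 35.21 mol
n(Cl2) = (1/2) × 35.21 = 17.61 mol
P(Cl2) = nRT/V = 17.61 × 0.08314 × 642.15 / 227 = 4.142 bar

4.14 bar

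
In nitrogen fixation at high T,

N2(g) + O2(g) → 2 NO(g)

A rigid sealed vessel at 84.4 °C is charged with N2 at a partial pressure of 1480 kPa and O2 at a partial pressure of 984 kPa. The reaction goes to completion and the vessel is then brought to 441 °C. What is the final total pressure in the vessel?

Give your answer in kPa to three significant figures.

4920 kPa

At constant V, partial pressures at 84.4 °C are proportional to moles, so apply stoichiometry directly to pressures.
P(O2) required for 1480 kPa of N2 = (1/1) × 1480 = 1480 kPa; available 984 kPa, so O2 is limiting.
P(N2) remaining = 1480 − (1/1) × 984 = 496.0 kPa
P(gaseous products) = (2)/1 × 984 = 1968 kPa
P_total at 84.4 °C = 496.0 + 1968 = 2464 kPa
Scaling to 441 °C: P = 2464 × 714.15/357.55 = 4921 kPa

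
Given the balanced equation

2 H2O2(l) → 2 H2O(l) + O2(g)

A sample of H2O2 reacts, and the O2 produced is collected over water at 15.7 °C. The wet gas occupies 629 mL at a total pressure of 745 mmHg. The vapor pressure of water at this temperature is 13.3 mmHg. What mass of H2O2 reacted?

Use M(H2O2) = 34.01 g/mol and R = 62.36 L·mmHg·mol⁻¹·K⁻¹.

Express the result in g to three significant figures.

P(O2) = 745 − 13.3 = 731.7 mmHg
n(O2) = PV/RT = (731.7 × 0.6290) / (62.36 × 288.85) = 0.02555 mol
n(H2O2) = (2/1) × 0.02555 = 0.05110 mol
m(H2O2) = 0.05110 × 34.01 = 1.738 g

1.74 g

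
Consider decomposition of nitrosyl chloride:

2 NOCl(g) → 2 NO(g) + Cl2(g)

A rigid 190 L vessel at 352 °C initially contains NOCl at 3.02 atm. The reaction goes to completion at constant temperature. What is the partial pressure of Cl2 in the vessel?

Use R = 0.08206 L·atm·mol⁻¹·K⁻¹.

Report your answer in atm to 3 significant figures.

1.51 atm

n(NOCl)₀ = PV/RT = (3.02 × 190) / (0.08206 × 625.15) = 11.19 mol
n(Cl2) = (1/2) × 11.19 = 5.595 mol
P(Cl2) = nRT/V = 5.595 × 0.08206 × 625.15 / 190 = 1.511 atm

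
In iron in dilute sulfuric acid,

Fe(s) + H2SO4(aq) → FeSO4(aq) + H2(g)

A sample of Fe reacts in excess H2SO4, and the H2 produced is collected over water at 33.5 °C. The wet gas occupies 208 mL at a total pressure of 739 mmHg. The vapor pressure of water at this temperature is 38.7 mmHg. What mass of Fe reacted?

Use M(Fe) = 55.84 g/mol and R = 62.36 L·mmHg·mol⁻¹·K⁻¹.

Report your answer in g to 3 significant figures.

P(H2) = 739 − 38.7 = 700.3 mmHg
n(H2) = PV/RT = (700.3 × 0.2080) / (62.36 × 306.65) = 0.007617 mol
n(Fe) = (1/1) × 0.007617 = 0.007617 mol
m(Fe) = 0.007617 × 55.84 = 0.4253 g

0.425 g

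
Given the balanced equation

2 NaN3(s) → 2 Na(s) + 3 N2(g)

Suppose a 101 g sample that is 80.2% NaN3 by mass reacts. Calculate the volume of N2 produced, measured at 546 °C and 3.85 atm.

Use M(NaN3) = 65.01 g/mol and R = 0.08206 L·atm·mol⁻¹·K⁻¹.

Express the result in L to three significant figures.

32.6 L

mass of NaN3 = 101 × 80.2/100 = 81.00 g
n(NaN3) = 81.00 / 65.01 = 1.246 mol
n(N2) = (3/2) × 1.246 = 1.869 mol
V = nRT/P = 1.869 × 0.08206 × 819.15 / 3.85 = 32.63 L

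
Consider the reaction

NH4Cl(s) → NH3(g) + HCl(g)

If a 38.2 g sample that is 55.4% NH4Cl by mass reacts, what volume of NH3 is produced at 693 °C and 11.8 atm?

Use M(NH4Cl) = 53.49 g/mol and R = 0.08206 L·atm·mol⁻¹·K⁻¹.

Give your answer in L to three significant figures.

2.66 L

mass of NH4Cl = 38.2 × 55.4/100 = 21.16 g
n(NH4Cl) = 21.16 / 53.49 = 0.3956 mol
n(NH3) = (1/1) × 0.3956 = 0.3956 mol
V = nRT/P = 0.3956 × 0.08206 × 966.15 / 11.8 = 2.658 L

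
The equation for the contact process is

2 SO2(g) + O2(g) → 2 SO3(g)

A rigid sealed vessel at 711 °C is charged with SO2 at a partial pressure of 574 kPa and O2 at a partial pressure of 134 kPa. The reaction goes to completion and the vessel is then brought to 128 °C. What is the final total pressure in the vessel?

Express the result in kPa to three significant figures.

234 kPa

With V and T fixed, P_i ∝ n_i, so the mole ratios apply directly to partial pressures at 711 °C.
P(O2) required for 574 kPa of SO2 = (1/2) × 574 = 287.0 kPa; available 134 kPa, so O2 is limiting.
P(SO2) remaining = 574 − (2/1) × 134 = 306.0 kPa
P(gaseous products) = (2)/1 × 134 = 268.0 kPa
P_total at 711 °C = 306.0 + 268.0 = 574.0 kPa
Scaling to 128 °C: P = 574.0 × 401.15/984.15 = 234.0 kPa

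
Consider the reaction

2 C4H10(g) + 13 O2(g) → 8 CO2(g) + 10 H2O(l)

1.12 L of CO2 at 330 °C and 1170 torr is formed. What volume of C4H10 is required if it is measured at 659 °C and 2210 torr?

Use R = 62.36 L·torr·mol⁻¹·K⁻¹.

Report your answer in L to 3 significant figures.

n(CO2) = PV/RT = (1170 × 1.12) / (62.36 × 603.15) = 0.03484 mol
n(C4H10) = (2/8) × 0.03484 = 0.008710 mol
V = nRT/P = 0.008710 × 62.36 × 932.15 / 2210 = 0.2291 L

0.229 L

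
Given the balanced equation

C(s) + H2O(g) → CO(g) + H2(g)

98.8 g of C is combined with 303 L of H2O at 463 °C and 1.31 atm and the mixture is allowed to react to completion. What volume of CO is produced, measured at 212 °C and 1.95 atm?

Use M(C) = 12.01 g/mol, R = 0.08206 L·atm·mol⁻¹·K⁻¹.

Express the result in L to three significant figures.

n(C) = 98.8 / 12.01 = 8.226 mol
n(H2O) = PV/RT = (1.31 × 303) / (0.08206 × 736.15) = 6.571 mol
For 8.226 mol C, stoichiometry requires (1/1) × 8.226 = 8.226 mol H2O; 6.571 mol is available, so H2O is limiting.
n(CO) = (1/1) × 6.571 = 6.571 mol
V(CO) = nRT/P = 6.571 × 0.08206 × 485.15 / 1.95 = 134.2 L

134 L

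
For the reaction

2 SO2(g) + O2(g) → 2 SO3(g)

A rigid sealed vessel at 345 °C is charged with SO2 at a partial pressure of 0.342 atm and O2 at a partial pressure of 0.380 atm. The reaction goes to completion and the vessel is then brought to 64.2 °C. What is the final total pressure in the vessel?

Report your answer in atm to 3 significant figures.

0.301 atm

At constant V, partial pressures at 345 °C are proportional to moles, so apply stoichiometry directly to pressures.
P(O2) required for 0.342 atm of SO2 = (1/2) × 0.342 = 0.1710 atm; available 0.380 atm, so SO2 is limiting.
P(O2) remaining = 0.380 − (1/2) × 0.342 = 0.2090 atm
P(gaseous products) = (2)/2 × 0.342 = 0.3420 atm
P_total at 345 °C = 0.2090 + 0.3420 = 0.5510 atm
Scaling to 64.2 °C: P = 0.5510 × 337.35/618.15 = 0.3007 atm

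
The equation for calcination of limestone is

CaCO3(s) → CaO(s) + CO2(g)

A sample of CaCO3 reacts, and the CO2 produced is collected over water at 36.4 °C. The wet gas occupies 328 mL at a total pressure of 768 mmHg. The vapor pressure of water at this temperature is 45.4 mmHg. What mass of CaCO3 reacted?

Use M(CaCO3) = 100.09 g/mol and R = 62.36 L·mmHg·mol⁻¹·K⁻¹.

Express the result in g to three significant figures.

P(CO2) = 768 − 45.4 = 722.6 mmHg
n(CO2) = PV/RT = (722.6 × 0.3280) / (62.36 × 309.55) = 0.01228 mol
n(CaCO3) = (1/1) × 0.01228 = 0.01228 mol
m(CaCO3) = 0.01228 × 100.09 = 1.229 g

1.23 g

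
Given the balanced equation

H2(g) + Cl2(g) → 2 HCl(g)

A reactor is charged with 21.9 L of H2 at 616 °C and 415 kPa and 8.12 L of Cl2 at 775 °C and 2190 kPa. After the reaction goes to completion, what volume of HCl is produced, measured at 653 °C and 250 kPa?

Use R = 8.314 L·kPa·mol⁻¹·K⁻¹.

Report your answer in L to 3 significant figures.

n(H2) = PV/RT = (415 × 21.9) / (8.314 × 889.15) = 1.229 mol
n(Cl2) = PV/RT = (2190 × 8.12) / (8.314 × 1048.15) = 2.041 mol
For 1.229 mol H2, stoichiometry requires (1/1) × 1.229 = 1.229 mol Cl2; 2.041 mol is available, so H2 is limiting.
n(HCl) = (2/1) × 1.229 = 2.458 mol
V(HCl) = nRT/P = 2.458 × 8.314 × 926.15 / 250 = 75.71 L

75.7 L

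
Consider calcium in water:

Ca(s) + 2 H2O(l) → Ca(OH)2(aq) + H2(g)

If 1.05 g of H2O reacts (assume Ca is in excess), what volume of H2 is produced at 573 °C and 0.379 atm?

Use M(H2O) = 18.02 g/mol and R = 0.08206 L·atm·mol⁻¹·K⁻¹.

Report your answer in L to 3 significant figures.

n(H2O) = 1.050 / 18.02 = 0.05827 mol
n(H2) = (1/2) × 0.05827 = 0.02914 mol
V = nRT/P = 0.02914 × 0.08206 × 846.15 / 0.379 = 5.339 L

5.34 L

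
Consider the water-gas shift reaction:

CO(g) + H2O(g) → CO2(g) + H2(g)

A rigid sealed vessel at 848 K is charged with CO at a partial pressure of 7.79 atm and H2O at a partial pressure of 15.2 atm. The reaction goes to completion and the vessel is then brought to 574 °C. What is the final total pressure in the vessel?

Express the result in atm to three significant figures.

With V and T fixed, P_i ∝ n_i, so the mole ratios apply directly to partial pressures at 848 K.
P(H2O) required for 7.79 atm of CO = (1/1) × 7.79 = 7.790 atm; available 15.2 atm, so CO is limiting.
P(H2O) remaining = 15.2 − (1/1) × 7.79 = 7.410 atm
P(gaseous products) = (1+1)/1 × 7.79 = 15.58 atm
P_total at 848 K = 7.410 + 15.58 = 22.99 atm
Scaling to 574 °C: P = 22.99 × 847.15/848 = 22.97 atm

23.0 atm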